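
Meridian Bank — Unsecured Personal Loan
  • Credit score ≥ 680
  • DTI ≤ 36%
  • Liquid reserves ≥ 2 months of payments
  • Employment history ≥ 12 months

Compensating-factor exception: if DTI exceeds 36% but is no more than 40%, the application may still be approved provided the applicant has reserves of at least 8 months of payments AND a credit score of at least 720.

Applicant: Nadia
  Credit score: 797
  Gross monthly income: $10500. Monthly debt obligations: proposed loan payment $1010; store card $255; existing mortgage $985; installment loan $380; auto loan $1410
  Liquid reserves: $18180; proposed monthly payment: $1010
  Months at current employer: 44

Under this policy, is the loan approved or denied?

Credit score 797 ≥ 680 (meets base)
Total debts = (1,010 + 255 + 985 + 380 + 1,410) = 4,040. DTI = 4,040/10,500 = 38.5% > 36% — standard DTI limit exceeded.
Reserves = 18,180/1,010 = 18.0 months ≥ 2
Employment 44 ≥ 12 months
DTI 38.5% is within the 36%–40% exception band; checking compensating factors.
Reserves 18.0 ≥ 8 months; credit score 797 ≥ 720.
Both compensating conditions met → exception applies.

Approved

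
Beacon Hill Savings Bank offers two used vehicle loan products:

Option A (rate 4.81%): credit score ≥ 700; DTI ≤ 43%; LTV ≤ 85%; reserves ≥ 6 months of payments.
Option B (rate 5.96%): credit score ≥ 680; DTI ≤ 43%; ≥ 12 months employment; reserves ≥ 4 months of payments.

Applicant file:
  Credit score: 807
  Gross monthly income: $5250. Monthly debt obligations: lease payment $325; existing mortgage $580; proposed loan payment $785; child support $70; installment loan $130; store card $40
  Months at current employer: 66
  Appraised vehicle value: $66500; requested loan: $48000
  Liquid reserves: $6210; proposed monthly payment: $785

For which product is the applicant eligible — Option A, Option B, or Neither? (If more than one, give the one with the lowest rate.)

Total debts = (325 + 580 + 785 + 70 + 130 + 40) = 1,930; DTI = 1,930/5,250 = 36.8%.
LTV = 48,000/66,500 = 72.2%.
Reserves = 6,210/785 = 7.9 months.
Option A: score 807 ≥ 700; DTI 36.8% ≤ 43%; LTV 72.2% ≤ 85%; reserves 7.9 ≥ 6 mo → qualifies.
Option B: score 807 ≥ 680; DTI 36.8% ≤ 43%; employment 66 ≥ 12 mo; reserves 7.9 ≥ 4 mo → qualifies.
Qualifying: Option A, Option B. Lowest rate is 4.81% → Option A.

Option A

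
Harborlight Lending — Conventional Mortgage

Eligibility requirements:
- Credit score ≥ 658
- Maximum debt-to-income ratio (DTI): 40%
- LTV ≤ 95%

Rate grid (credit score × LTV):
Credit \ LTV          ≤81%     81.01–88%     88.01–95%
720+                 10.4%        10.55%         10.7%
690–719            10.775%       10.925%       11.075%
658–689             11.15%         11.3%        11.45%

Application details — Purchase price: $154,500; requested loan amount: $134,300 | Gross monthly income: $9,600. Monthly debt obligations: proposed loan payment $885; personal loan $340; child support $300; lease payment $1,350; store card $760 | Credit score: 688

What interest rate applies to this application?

11.3%

Credit score 688 ≥ 658; Total monthly debts = (885 + 340 + 300 + 1,350 + 760) = 3,635. Debt-to-income = 3,635/9,600 = 37.9% — meets 40% limit
Loan-to-value = 134,300/154,500 = 86.9% — pass (95% max)
Score 688 is in the 658–689 band; LTV 86.9% is in the 81.01–88% band → 11.3%.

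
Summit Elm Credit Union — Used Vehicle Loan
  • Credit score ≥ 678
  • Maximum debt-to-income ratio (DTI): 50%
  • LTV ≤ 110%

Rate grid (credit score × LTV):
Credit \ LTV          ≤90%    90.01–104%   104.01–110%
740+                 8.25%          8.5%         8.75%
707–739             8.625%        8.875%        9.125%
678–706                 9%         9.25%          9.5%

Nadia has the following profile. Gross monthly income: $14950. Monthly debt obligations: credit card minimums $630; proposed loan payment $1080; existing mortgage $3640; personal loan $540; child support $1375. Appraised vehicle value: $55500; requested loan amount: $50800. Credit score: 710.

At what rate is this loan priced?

Credit score 710 ≥ 678; Total monthly debts = (630 + 1,080 + 3,640 + 540 + 1,375) = 7,265. Debt-to-income = 7,265/14,950 = 48.6% — meets 50% limit
LTV: 50,800 ÷ 55,500 = 91.5%, within 110% cap
Score 710 is in the 707–739 band; LTV 91.5% is in the 90.01–104% band → 8.875%.

8.875%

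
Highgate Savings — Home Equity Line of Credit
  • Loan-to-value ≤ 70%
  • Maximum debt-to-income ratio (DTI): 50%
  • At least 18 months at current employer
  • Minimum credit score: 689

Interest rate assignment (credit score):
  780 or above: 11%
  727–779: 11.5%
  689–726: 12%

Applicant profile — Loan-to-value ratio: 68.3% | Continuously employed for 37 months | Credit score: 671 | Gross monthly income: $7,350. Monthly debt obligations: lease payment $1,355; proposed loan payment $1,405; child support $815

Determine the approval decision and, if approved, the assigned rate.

Credit score 671 < 689 (below minimum)
Employment 37 ≥ 18 months
Total monthly debts = (1,355 + 1,405 + 815) = 3,575. DTI = 3,575/7,350 = 48.6% ≤ 50%
LTV 68.3% — within 70%
Not all requirements met → denied.

Denied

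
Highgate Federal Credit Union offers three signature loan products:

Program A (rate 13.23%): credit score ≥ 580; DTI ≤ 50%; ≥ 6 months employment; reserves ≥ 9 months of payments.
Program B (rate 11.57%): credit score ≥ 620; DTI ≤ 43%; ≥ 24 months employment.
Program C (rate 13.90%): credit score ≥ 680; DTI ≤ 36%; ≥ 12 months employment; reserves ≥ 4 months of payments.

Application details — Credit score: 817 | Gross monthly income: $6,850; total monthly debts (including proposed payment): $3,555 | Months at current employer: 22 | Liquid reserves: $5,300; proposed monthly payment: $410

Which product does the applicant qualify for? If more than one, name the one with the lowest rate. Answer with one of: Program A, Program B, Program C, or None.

None

DTI = 3,555/6,850 = 51.9%.
Reserves = 5,300/410 = 12.9 months.
Program A: score 817 ≥ 580; DTI 51.9% > 50%; employment 22 ≥ 6 mo; reserves 12.9 ≥ 9 mo → does not qualify.
Program B: score 817 ≥ 620; DTI 51.9% > 43%; employment 22 < 24 mo → does not qualify.
Program C: score 817 ≥ 680; DTI 51.9% > 36%; employment 22 ≥ 12 mo; reserves 12.9 ≥ 4 mo → does not qualify.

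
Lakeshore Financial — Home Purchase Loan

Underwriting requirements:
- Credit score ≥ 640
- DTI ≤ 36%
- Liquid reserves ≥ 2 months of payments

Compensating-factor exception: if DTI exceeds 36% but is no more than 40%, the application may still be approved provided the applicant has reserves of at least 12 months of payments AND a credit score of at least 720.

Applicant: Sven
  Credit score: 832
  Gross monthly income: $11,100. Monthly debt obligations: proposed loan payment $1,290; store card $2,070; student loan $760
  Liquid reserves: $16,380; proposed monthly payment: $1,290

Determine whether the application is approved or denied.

Approved

Credit score 832 ≥ 640 (meets base)
Total debts = (1,290 + 2,070 + 760) = 4,120. DTI: 4,120 ÷ 11,100 = 37.1%, over the 36% base limit.
Reserves = 16,380/1,290 = 12.7 months ≥ 2
37.1% falls in the override range (36%–40%), so the compensating-factor test applies.
Override check — reserves: 12.7 mo (ok); score: 832 (ok).
Both override conditions satisfied; DTI exception granted.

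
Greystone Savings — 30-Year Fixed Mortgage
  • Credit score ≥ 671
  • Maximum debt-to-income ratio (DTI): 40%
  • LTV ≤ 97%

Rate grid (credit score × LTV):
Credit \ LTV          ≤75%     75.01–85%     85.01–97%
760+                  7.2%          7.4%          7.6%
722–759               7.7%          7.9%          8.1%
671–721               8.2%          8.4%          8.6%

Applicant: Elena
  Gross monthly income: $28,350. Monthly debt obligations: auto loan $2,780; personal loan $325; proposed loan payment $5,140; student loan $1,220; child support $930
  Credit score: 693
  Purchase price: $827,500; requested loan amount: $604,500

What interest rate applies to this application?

8.2%

Credit score 693 ≥ 671; Total monthly debts = (2,780 + 325 + 5,140 + 1,220 + 930) = 10,395. DTI: 10,395 ÷ 28,350 = 36.7%, within the 40% cap
LTV = 604,500/827,500 = 73.1% ≤ 97%
Row: 693 falls in 671–721. Column: 73.1% falls in ≤75%. Rate = 8.2%.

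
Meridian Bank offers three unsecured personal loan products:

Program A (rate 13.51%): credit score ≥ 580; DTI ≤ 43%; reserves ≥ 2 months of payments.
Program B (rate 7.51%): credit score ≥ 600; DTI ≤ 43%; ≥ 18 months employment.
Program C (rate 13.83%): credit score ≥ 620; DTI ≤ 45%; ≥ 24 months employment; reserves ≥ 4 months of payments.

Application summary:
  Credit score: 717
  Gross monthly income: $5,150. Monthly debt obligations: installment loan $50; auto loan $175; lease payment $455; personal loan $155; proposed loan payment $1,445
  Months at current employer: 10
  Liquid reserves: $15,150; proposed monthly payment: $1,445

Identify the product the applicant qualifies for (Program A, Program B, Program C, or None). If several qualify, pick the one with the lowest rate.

None

Total debts = (50 + 175 + 455 + 155 + 1,445) = 2,280; DTI = 2,280/5,150 = 44.3%.
Reserves = 15,150/1,445 = 10.5 months.
Program A: score 717 ≥ 580; DTI 44.3% > 43%; reserves 10.5 ≥ 2 mo → does not qualify.
Program B: score 717 ≥ 600; DTI 44.3% > 43%; employment 10 < 18 mo → does not qualify.
Program C: score 717 ≥ 620; DTI 44.3% ≤ 45%; employment 10 < 24 mo; reserves 10.5 ≥ 4 mo → does not qualify.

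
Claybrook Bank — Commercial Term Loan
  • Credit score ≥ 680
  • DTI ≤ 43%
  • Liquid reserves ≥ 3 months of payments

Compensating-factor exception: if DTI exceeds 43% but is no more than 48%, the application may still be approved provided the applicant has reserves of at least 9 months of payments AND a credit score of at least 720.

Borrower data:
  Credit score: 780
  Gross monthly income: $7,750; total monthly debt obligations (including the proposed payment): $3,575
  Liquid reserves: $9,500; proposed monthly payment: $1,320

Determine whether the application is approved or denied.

Denied

Credit score 780 ≥ 680 (meets base)
DTI = 3,575/7,750 = 46.1% > 43% — standard DTI limit exceeded.
Reserves = 9,500/1,320 = 7.2 months ≥ 3
46.1% falls in the override range (43%–48%), so the compensating-factor test applies.
Override check — reserves: 7.2 mo (short of 9); score: 780 (ok).
Compensating-factor requirement not fully met.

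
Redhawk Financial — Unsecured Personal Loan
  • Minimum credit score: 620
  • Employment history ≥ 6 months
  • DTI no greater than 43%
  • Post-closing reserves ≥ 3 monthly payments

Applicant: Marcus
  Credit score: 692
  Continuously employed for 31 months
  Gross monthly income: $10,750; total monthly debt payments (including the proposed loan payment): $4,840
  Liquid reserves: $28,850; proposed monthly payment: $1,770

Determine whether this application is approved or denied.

Credit score 692 ≥ 620 (meets)
Employment 31 ≥ 6 months
Debt-to-income = 4,840/10,750 = 45% — over 43% limit
Reserves = 28,850/1,770 = 16.3 months ≥ 3
Fails on DTI.

Denied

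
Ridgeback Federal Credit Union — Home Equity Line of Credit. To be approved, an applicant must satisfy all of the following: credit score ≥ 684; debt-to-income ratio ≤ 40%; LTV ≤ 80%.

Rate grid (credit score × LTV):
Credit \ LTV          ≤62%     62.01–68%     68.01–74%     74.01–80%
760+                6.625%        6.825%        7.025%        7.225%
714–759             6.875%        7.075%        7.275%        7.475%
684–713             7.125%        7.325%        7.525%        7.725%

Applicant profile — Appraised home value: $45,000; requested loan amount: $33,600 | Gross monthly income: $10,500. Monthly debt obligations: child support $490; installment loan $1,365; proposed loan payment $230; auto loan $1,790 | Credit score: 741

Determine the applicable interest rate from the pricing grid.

Credit score 741 ≥ 684; Total monthly debts = (490 + 1,365 + 230 + 1,790) = 3,875. Debt-to-income = 3,875/10,500 = 36.9% — meets 40% limit
LTV: 33,600 ÷ 45,000 = 74.7%, within 80% cap
Row: 741 falls in 714–759. Column: 74.7% falls in 74.01–80%. Rate = 7.475%.

7.475%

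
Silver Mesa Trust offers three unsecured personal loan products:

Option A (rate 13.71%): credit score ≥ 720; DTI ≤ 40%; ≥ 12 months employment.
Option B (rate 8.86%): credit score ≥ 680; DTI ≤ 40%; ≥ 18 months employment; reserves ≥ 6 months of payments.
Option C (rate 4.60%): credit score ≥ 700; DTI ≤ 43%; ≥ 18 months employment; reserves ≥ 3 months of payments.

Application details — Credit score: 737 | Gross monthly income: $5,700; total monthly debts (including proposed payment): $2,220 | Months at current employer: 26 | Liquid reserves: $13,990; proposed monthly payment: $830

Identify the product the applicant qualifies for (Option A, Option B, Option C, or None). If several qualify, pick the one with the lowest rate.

Option C

DTI = 2,220/5,700 = 38.9%.
Reserves = 13,990/830 = 16.9 months.
Option A: score 737 ≥ 720; DTI 38.9% ≤ 40%; employment 26 ≥ 12 mo → qualifies.
Option B: score 737 ≥ 680; DTI 38.9% ≤ 40%; employment 26 ≥ 18 mo; reserves 16.9 ≥ 6 mo → qualifies.
Option C: score 737 ≥ 700; DTI 38.9% ≤ 43%; employment 26 ≥ 18 mo; reserves 16.9 ≥ 3 mo → qualifies.
Qualifying: Option A, Option B, Option C. Lowest rate is 4.60% → Option C.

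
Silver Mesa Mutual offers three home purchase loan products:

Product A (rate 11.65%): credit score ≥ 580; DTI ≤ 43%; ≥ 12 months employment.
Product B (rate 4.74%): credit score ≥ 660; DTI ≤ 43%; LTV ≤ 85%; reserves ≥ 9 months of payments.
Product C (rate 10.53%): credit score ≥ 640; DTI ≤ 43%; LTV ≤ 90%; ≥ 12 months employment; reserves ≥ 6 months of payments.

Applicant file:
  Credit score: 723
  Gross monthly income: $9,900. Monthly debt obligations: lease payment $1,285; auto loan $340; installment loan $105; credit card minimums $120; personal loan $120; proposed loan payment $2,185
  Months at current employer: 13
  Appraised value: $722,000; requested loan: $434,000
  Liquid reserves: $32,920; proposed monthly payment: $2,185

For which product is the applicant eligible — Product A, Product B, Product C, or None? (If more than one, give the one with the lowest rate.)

Total debts = (1,285 + 340 + 105 + 120 + 120 + 2,185) = 4,155; DTI = 4,155/9,900 = 42%.
LTV = 434,000/722,000 = 60.1%.
Reserves = 32,920/2,185 = 15.1 months.
Product A: score 723 ≥ 580; DTI 42% ≤ 43%; employment 13 ≥ 12 mo → qualifies.
Product B: score 723 ≥ 660; DTI 42% ≤ 43%; LTV 60.1% ≤ 85%; reserves 15.1 ≥ 9 mo → qualifies.
Product C: score 723 ≥ 640; DTI 42% ≤ 43%; LTV 60.1% ≤ 90%; employment 13 ≥ 12 mo; reserves 15.1 ≥ 6 mo → qualifies.
Qualifying: Product A, Product B, Product C. Lowest rate is 4.74% → Product B.

Product B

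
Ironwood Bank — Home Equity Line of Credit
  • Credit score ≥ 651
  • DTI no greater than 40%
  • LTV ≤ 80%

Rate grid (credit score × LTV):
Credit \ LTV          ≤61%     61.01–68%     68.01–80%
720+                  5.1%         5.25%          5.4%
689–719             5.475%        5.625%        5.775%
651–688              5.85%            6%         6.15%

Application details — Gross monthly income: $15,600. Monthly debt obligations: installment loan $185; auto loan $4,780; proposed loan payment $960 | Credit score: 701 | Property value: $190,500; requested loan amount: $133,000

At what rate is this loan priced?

Credit score 701 ≥ 651; Total monthly debts = (185 + 4,780 + 960) = 5,925. DTI = 5,925/15,600 = 38% ≤ 40%
LTV: 133,000 ÷ 190,500 = 69.8%, within 80% cap
Credit 701 → row 689–719; LTV 69.8% → column 68.01–80%. Grid cell → 5.775%.

5.775%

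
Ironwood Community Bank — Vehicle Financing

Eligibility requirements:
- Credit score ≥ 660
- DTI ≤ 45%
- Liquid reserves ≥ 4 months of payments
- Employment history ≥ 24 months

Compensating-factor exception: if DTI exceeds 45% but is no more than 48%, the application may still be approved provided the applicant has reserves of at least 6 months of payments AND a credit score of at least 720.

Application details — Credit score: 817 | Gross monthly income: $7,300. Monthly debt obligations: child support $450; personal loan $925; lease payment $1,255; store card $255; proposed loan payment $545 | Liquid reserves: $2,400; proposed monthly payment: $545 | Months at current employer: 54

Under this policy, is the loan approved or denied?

Credit score 817 ≥ 660 (meets base)
Total debts = (450 + 925 + 1,255 + 255 + 545) = 3,430. DTI: 3,430 ÷ 7,300 = 47%, over the 45% base limit.
Reserves: 2,400 ÷ 545 = 4.4 months (meets 4-month minimum)
Employment 54 ≥ 24 months
DTI 47% is within the 45%–48% exception band; checking compensating factors.
Override check — reserves: 4.4 mo (short of 6); score: 817 (ok).
Override conditions not both satisfied; exception does not apply.

Denied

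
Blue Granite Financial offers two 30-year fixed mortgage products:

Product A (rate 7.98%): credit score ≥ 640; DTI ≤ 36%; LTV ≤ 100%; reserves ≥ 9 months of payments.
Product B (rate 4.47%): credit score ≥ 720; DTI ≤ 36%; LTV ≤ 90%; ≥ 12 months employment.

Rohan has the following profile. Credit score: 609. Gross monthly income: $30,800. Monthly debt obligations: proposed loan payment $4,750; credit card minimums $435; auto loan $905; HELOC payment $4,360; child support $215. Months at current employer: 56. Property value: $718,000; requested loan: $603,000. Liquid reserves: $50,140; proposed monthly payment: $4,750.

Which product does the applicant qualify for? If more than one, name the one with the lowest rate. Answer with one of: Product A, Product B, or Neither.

Neither

Total debts = (4,750 + 435 + 905 + 4,360 + 215) = 10,665; DTI = 10,665/30,800 = 34.6%.
LTV = 603,000/718,000 = 84%.
Reserves = 50,140/4,750 = 10.6 months.
Product A: score 609 < 640; DTI 34.6% ≤ 36%; LTV 84% ≤ 100%; reserves 10.6 ≥ 9 mo → does not qualify.
Product B: score 609 < 720; DTI 34.6% ≤ 36%; LTV 84% ≤ 90%; employment 56 ≥ 12 mo → does not qualify.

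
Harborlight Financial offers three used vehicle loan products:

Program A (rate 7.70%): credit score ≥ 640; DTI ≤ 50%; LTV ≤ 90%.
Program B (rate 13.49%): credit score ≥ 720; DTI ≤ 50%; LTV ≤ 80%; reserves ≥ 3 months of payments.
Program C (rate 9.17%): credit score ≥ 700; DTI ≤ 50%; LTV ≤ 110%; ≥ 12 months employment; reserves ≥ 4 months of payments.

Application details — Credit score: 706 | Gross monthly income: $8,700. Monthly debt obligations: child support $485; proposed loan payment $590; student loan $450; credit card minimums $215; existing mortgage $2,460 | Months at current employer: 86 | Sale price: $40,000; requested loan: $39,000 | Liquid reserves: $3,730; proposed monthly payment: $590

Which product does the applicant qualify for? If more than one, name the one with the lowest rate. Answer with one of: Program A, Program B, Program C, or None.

Program C

Total debts = (485 + 590 + 450 + 215 + 2,460) = 4,200; DTI = 4,200/8,700 = 48.3%.
LTV = 39,000/40,000 = 97.5%.
Reserves = 3,730/590 = 6.3 months.
Program A: score 706 ≥ 640; DTI 48.3% ≤ 50%; LTV 97.5% > 90% → does not qualify.
Program B: score 706 < 720; DTI 48.3% ≤ 50%; LTV 97.5% > 80%; reserves 6.3 ≥ 3 mo → does not qualify.
Program C: score 706 ≥ 700; DTI 48.3% ≤ 50%; LTV 97.5% ≤ 110%; employment 86 ≥ 12 mo; reserves 6.3 ≥ 4 mo → qualifies.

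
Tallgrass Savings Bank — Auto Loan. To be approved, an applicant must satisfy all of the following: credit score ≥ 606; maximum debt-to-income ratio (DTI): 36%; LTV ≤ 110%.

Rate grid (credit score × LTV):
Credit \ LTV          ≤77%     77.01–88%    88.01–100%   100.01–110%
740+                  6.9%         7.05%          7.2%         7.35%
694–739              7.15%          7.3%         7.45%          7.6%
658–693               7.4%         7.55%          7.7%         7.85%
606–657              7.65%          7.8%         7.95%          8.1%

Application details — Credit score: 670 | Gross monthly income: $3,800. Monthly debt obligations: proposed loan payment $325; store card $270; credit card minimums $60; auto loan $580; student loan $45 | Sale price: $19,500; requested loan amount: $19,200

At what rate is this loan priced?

7.7%

Credit score 670 ≥ 606; Total monthly debts = (325 + 270 + 60 + 580 + 45) = 1,280. DTI = 1,280/3,800 = 33.7% ≤ 36%
LTV: 19,200 ÷ 19,500 = 98.5%, within 110% cap
Credit 670 → row 658–693; LTV 98.5% → column 88.01–100%. Grid cell → 7.7%.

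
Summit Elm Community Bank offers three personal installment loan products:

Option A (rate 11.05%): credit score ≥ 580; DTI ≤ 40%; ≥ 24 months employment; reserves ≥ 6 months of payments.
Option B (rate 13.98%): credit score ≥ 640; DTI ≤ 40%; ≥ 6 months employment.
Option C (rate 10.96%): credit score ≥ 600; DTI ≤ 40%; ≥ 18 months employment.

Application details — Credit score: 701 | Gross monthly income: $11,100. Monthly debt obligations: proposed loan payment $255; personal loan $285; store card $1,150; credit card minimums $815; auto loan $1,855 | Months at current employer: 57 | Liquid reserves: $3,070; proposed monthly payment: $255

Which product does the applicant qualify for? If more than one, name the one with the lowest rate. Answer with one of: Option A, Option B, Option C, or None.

Total debts = (255 + 285 + 1,150 + 815 + 1,855) = 4,360; DTI = 4,360/11,100 = 39.3%.
Reserves = 3,070/255 = 12.0 months.
Option A: score 701 ≥ 580; DTI 39.3% ≤ 40%; employment 57 ≥ 24 mo; reserves 12.0 ≥ 6 mo → qualifies.
Option B: score 701 ≥ 640; DTI 39.3% ≤ 40%; employment 57 ≥ 6 mo → qualifies.
Option C: score 701 ≥ 600; DTI 39.3% ≤ 40%; employment 57 ≥ 18 mo → qualifies.
Qualifying: Option A, Option B, Option C. Lowest rate is 10.96% → Option C.

Option C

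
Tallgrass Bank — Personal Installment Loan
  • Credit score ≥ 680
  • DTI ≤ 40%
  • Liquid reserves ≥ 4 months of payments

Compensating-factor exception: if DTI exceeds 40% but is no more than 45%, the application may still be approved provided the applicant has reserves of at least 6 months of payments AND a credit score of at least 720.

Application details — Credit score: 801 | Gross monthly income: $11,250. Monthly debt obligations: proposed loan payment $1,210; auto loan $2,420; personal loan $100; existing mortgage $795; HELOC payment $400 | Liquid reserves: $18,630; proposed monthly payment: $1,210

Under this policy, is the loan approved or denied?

Credit score 801 ≥ 680 (meets base)
Total debts = (1,210 + 2,420 + 100 + 795 + 400) = 4,925. DTI = 4,925/11,250 = 43.8% > 40% — standard DTI limit exceeded.
Reserves: 18,630 ÷ 1,210 = 15.4 months (meets 4-month minimum)
43.8% falls in the override range (40%–45%), so the compensating-factor test applies.
Override check — reserves: 15.4 mo (ok); score: 801 (ok).
Both compensating conditions met → exception applies.

Approved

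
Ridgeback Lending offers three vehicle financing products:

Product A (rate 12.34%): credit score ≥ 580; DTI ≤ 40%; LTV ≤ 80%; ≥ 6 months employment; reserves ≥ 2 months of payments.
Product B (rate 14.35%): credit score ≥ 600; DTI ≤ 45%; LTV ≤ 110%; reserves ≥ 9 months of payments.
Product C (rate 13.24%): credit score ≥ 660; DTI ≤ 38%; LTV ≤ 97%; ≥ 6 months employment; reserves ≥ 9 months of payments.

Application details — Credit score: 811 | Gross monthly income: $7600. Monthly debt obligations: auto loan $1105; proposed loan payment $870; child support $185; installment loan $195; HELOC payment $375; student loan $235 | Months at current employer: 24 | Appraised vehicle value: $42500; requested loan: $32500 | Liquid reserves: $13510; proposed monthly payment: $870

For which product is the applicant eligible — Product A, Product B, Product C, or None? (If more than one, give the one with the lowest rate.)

Product A

Total debts = (1,105 + 870 + 185 + 195 + 375 + 235) = 2,965; DTI = 2,965/7,600 = 39%.
LTV = 32,500/42,500 = 76.5%.
Reserves = 13,510/870 = 15.5 months.
Product A: score 811 ≥ 580; DTI 39% ≤ 40%; LTV 76.5% ≤ 80%; employment 24 ≥ 6 mo; reserves 15.5 ≥ 2 mo → qualifies.
Product B: score 811 ≥ 600; DTI 39% ≤ 45%; LTV 76.5% ≤ 110%; reserves 15.5 ≥ 9 mo → qualifies.
Product C: score 811 ≥ 660; DTI 39% > 38%; LTV 76.5% ≤ 97%; employment 24 ≥ 6 mo; reserves 15.5 ≥ 9 mo → does not qualify.
Qualifying: Product A, Product B. Lowest rate is 12.34% → Product A.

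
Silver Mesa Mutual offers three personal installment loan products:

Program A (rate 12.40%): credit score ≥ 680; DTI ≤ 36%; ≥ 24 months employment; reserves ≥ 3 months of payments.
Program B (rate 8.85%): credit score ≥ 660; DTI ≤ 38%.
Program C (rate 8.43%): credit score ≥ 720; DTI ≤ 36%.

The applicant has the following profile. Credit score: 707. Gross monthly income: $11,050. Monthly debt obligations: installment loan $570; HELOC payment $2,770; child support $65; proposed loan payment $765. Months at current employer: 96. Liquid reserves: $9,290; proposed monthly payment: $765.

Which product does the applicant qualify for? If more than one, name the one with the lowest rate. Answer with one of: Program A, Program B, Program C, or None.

Program B

Total debts = (570 + 2,770 + 65 + 765) = 4,170; DTI = 4,170/11,050 = 37.7%.
Reserves = 9,290/765 = 12.1 months.
Program A: score 707 ≥ 680; DTI 37.7% > 36%; employment 96 ≥ 24 mo; reserves 12.1 ≥ 3 mo → does not qualify.
Program B: score 707 ≥ 660; DTI 37.7% ≤ 38% → qualifies.
Program C: score 707 < 720; DTI 37.7% > 36% → does not qualify.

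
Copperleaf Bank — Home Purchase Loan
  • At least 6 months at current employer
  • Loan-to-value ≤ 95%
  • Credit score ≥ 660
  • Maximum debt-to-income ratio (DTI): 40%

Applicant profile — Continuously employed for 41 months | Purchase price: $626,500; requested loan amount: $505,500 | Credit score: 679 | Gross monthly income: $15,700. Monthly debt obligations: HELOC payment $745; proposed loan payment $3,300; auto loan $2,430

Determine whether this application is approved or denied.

Employment 41 ≥ 6 months
LTV = 505,500/626,500 = 80.7% ≤ 95%
Credit score 679 ≥ 660 (meets)
Total monthly debts = (745 + 3,300 + 2,430) = 6,475. DTI = 6,475/15,700 = 41.2% > 40%
Fails on DTI.

Denied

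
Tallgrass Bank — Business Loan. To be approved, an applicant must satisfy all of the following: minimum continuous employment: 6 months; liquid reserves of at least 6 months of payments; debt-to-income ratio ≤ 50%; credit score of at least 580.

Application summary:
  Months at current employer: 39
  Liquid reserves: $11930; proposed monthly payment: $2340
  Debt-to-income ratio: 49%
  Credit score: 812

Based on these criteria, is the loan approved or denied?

Denied

Employment 39 ≥ 6 months
Reserves = 11,930/2,340 = 5.1 months < 6
Debt-to-income 49% vs 50% cap — pass
Credit score 812 ≥ 580 (meets)
Fails on reserves.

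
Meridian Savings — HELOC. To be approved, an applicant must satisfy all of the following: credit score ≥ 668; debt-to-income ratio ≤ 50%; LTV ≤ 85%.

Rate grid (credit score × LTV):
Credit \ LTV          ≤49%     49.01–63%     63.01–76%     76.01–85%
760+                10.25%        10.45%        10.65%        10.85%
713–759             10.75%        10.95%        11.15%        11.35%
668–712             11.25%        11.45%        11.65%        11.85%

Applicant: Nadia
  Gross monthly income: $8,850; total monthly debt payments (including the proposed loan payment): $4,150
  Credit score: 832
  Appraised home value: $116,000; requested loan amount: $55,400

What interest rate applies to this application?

10.25%

Credit score 832 ≥ 668; DTI: 4,150 ÷ 8,850 = 46.9%, within the 50% cap
LTV = 55,400/116,000 = 47.8% ≤ 85%
Score 832 is in the 760+ band; LTV 47.8% is in the ≤49% band → 10.25%.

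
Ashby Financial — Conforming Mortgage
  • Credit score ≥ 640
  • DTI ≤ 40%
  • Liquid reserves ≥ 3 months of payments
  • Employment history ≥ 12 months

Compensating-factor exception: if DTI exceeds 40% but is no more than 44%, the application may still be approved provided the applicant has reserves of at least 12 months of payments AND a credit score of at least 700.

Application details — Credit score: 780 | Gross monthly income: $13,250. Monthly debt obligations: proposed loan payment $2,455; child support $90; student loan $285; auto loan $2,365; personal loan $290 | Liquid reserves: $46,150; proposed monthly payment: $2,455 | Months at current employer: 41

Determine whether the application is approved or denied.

Credit score 780 ≥ 640 (meets base)
Total debts = (2,455 + 90 + 285 + 2,365 + 290) = 5,485. DTI: 5,485 ÷ 13,250 = 41.4%, over the 40% base limit.
Reserves: 46,150 ÷ 2,455 = 18.8 months (meets 3-month minimum)
Employment 41 ≥ 12 months
41.4% falls in the override range (40%–44%), so the compensating-factor test applies.
Override check — reserves: 18.8 mo (ok); score: 780 (ok).
Both compensating conditions met → exception applies.

Approved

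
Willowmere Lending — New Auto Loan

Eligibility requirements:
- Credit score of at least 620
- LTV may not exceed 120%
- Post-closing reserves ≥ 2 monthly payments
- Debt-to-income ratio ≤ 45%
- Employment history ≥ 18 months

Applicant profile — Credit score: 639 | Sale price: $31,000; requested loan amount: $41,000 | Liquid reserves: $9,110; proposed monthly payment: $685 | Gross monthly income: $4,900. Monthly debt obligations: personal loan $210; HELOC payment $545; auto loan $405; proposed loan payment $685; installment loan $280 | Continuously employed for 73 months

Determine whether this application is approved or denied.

Credit score 639 ≥ 620 (meets)
LTV: 41,000 ÷ 31,000 = 132.3%, exceeds 120% cap
Reserves: 9,110 ÷ 685 = 13.3 months (meets 2-month minimum)
Total monthly debts = (210 + 545 + 405 + 685 + 280) = 2,125. DTI = 2,125/4,900 = 43.4% ≤ 45%
Employment 73 ≥ 18 months
Fails on LTV.

Denied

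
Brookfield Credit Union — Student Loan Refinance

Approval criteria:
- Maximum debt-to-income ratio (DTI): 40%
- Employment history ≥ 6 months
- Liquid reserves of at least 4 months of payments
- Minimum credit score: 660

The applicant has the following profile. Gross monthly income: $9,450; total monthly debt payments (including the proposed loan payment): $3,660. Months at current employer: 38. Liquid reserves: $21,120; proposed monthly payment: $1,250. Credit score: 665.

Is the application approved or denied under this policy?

Debt-to-income = 3,660/9,450 = 38.7% — meets 40% limit
Employment 38 ≥ 6 months
Reserves = 21,120/1,250 = 16.9 months ≥ 4
Credit score 665 ≥ 660 (meets)
All criteria satisfied.

Approved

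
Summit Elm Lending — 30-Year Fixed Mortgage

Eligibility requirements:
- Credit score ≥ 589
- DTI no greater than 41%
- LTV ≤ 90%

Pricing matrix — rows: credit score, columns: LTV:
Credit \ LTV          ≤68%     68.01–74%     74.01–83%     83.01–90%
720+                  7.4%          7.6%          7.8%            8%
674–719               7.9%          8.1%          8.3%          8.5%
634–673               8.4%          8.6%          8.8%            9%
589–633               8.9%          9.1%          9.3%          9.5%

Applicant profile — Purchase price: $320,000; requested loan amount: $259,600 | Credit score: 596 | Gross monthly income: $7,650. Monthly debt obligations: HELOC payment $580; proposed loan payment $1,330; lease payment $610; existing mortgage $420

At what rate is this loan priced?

Credit score 596 ≥ 589; Total monthly debts = (580 + 1,330 + 610 + 420) = 2,940. DTI = 2,940/7,650 = 38.4% ≤ 41%
LTV = 259,600/320,000 = 81.1% ≤ 90%
Credit 596 → row 589–633; LTV 81.1% → column 74.01–83%. Grid cell → 9.3%.

9.3%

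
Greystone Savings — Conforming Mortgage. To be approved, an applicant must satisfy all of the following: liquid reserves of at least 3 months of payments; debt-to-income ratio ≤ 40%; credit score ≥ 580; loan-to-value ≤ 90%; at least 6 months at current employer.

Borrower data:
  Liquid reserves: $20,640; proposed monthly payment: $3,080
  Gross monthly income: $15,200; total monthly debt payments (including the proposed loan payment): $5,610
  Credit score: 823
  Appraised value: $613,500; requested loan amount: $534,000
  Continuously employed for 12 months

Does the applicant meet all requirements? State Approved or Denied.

Liquid reserves cover 20,640/3,080 = 6.7 months — ≥ 3 required
DTI: 5,610 ÷ 15,200 = 36.9%, within the 40% cap
Credit score 823 ≥ 580 (meets)
LTV: 534,000 ÷ 613,500 = 87%, within 90% cap
Employment 12 ≥ 6 months
All criteria satisfied.

Approved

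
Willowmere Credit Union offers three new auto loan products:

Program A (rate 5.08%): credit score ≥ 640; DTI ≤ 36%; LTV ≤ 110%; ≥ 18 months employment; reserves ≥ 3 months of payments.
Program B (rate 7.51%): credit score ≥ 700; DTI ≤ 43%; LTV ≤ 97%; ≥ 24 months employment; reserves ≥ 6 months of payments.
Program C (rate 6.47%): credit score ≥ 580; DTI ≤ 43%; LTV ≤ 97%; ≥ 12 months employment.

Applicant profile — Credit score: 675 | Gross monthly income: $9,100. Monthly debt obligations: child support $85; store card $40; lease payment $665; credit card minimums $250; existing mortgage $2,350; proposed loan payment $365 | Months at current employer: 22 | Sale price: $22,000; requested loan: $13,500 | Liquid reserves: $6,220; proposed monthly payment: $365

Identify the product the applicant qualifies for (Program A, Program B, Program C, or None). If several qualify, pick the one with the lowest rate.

Program C

Total debts = (85 + 40 + 665 + 250 + 2,350 + 365) = 3,755; DTI = 3,755/9,100 = 41.3%.
LTV = 13,500/22,000 = 61.4%.
Reserves = 6,220/365 = 17.0 months.
Program A: score 675 ≥ 640; DTI 41.3% > 36%; LTV 61.4% ≤ 110%; employment 22 ≥ 18 mo; reserves 17.0 ≥ 3 mo → does not qualify.
Program B: score 675 < 700; DTI 41.3% ≤ 43%; LTV 61.4% ≤ 97%; employment 22 < 24 mo; reserves 17.0 ≥ 6 mo → does not qualify.
Program C: score 675 ≥ 580; DTI 41.3% ≤ 43%; LTV 61.4% ≤ 97%; employment 22 ≥ 12 mo → qualifies.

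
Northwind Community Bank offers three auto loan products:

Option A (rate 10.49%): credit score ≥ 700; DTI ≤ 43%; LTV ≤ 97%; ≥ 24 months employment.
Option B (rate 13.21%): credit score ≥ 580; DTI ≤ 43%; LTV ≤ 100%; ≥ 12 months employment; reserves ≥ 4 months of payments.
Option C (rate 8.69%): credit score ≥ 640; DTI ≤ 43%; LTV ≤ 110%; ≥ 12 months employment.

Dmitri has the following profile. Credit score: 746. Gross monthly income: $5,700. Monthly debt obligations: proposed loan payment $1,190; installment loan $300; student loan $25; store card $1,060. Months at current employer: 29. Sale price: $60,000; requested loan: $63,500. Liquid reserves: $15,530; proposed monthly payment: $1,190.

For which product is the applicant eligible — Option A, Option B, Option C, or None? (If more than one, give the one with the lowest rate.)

None

Total debts = (1,190 + 300 + 25 + 1,060) = 2,575; DTI = 2,575/5,700 = 45.2%.
LTV = 63,500/60,000 = 105.8%.
Reserves = 15,530/1,190 = 13.1 months.
Option A: score 746 ≥ 700; DTI 45.2% > 43%; LTV 105.8% > 97%; employment 29 ≥ 24 mo → does not qualify.
Option B: score 746 ≥ 580; DTI 45.2% > 43%; LTV 105.8% > 100%; employment 29 ≥ 12 mo; reserves 13.1 ≥ 4 mo → does not qualify.
Option C: score 746 ≥ 640; DTI 45.2% > 43%; LTV 105.8% ≤ 110%; employment 29 ≥ 12 mo → does not qualify.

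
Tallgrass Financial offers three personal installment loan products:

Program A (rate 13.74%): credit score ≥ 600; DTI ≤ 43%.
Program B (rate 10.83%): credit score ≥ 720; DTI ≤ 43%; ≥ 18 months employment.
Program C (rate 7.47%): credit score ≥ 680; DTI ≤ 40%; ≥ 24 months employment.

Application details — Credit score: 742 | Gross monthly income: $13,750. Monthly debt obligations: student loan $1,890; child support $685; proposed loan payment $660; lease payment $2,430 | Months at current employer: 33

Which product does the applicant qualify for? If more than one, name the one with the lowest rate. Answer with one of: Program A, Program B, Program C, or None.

Total debts = (1,890 + 685 + 660 + 2,430) = 5,665; DTI = 5,665/13,750 = 41.2%.
Program A: score 742 ≥ 600; DTI 41.2% ≤ 43% → qualifies.
Program B: score 742 ≥ 720; DTI 41.2% ≤ 43%; employment 33 ≥ 18 mo → qualifies.
Program C: score 742 ≥ 680; DTI 41.2% > 40%; employment 33 ≥ 24 mo → does not qualify.
Qualifying: Program A, Program B. Lowest rate is 10.83% → Program B.

Program B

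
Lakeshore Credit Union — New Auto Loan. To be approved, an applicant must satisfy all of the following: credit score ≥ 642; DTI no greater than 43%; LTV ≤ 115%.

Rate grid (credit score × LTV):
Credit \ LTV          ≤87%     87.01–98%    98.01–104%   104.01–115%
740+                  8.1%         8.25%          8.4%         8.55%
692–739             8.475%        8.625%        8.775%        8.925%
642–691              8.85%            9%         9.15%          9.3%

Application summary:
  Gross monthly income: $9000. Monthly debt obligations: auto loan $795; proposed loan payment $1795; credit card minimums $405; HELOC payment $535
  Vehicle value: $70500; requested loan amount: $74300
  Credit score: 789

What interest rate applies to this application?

8.55%

Credit score 789 ≥ 642; Total monthly debts = (795 + 1,795 + 405 + 535) = 3,530. DTI = 3,530/9,000 = 39.2% ≤ 43%
LTV: 74,300 ÷ 70,500 = 105.4%, within 115% cap
Score 789 is in the 740+ band; LTV 105.4% is in the 104.01–115% band → 8.55%.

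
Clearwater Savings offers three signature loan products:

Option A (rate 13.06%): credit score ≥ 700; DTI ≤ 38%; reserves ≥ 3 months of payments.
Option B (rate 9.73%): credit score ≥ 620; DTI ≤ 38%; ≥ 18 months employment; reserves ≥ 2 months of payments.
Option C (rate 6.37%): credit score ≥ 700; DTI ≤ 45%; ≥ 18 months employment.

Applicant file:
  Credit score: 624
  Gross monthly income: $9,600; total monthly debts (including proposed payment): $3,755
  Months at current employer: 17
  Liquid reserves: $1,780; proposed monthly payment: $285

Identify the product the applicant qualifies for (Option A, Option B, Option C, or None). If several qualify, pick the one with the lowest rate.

None

DTI = 3,755/9,600 = 39.1%.
Reserves = 1,780/285 = 6.2 months.
Option A: score 624 < 700; DTI 39.1% > 38%; reserves 6.2 ≥ 3 mo → does not qualify.
Option B: score 624 ≥ 620; DTI 39.1% > 38%; employment 17 < 18 mo; reserves 6.2 ≥ 2 mo → does not qualify.
Option C: score 624 < 700; DTI 39.1% ≤ 45%; employment 17 < 18 mo → does not qualify.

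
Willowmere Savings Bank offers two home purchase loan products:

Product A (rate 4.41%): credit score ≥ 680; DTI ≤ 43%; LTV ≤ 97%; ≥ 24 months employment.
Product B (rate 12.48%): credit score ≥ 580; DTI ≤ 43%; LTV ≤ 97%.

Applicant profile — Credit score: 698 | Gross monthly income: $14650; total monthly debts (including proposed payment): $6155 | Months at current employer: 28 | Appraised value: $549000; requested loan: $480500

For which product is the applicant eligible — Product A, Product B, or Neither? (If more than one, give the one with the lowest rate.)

DTI = 6,155/14,650 = 42%.
LTV = 480,500/549,000 = 87.5%.
Product A: score 698 ≥ 680; DTI 42% ≤ 43%; LTV 87.5% ≤ 97%; employment 28 ≥ 24 mo → qualifies.
Product B: score 698 ≥ 580; DTI 42% ≤ 43%; LTV 87.5% ≤ 97% → qualifies.
Qualifying: Product A, Product B. Lowest rate is 4.41% → Product A.

Product A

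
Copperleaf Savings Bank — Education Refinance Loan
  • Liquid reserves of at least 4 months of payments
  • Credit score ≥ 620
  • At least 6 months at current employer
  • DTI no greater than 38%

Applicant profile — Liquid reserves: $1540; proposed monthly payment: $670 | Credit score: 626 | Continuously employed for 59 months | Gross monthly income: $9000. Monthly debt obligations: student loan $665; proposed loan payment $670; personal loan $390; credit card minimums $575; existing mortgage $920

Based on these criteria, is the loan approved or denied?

Denied

Reserves: 1,540 ÷ 670 = 2.3 months (below 4-month minimum)
Credit score 626 ≥ 620 (meets)
Employment 59 ≥ 6 months
Total monthly debts = (665 + 670 + 390 + 575 + 920) = 3,220. DTI = 3,220/9,000 = 35.8% ≤ 38%
Fails on reserves.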